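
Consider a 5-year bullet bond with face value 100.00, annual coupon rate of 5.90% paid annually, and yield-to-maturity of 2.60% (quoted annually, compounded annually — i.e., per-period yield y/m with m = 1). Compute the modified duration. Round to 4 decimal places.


Coupon per period c = face * coupon_rate / m = 5.900000
Periods per year m = 1; per-period yield y/m = 0.026000
Number of cashflows N = 5
Cashflows (t years, CF_t, discount factor 1/(1+y/m)^(m*t), PV):
  t = 1.0000: CF_t = 5.900000, DF = 0.974659, PV = 5.750487
  t = 2.0000: CF_t = 5.900000, DF = 0.949960, PV = 5.604763
  t = 3.0000: CF_t = 5.900000, DF = 0.925887, PV = 5.462732
  t = 4.0000: CF_t = 5.900000, DF = 0.902424, PV = 5.324301
  t = 5.0000: CF_t = 105.900000, DF = 0.879555, PV = 93.144916
Price P = sum_t PV_t = 115.287200
First compute Macaulay numerator sum_t t * PV_t:
  t * PV_t at t = 1.0000: 5.750487
  t * PV_t at t = 2.0000: 11.209527
  t * PV_t at t = 3.0000: 16.388197
  t * PV_t at t = 4.0000: 21.297202
  t * PV_t at t = 5.0000: 465.724581
Macaulay duration D = 520.369995 / 115.287200 = 4.513684
Modified duration = D / (1 + y/m) = 4.513684 / (1 + 0.026000) = 4.399302

Answer: Modified duration = 4.3993


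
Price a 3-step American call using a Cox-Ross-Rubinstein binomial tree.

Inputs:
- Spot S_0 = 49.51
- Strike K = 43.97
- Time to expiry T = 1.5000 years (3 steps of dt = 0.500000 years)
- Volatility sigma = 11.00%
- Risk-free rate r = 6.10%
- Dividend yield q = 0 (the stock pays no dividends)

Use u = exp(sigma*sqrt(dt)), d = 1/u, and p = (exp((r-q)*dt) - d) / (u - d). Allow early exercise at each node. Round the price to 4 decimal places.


dt = T/N = 0.500000
u = exp(sigma*sqrt(dt)) = 1.080887; d = 1/u = 0.925166
p = (exp((r-q)*dt) - d) / (u - d) = 0.679446
Discount per step: exp(-r*dt) = 0.969960
Stock lattice S(k, i) with i counting down-moves:
  k=0: S(0,0) = 49.5100
  k=1: S(1,0) = 53.5147; S(1,1) = 45.8050
  k=2: S(2,0) = 57.8433; S(2,1) = 49.5100; S(2,2) = 42.3772
  k=3: S(3,0) = 62.5221; S(3,1) = 53.5147; S(3,2) = 45.8050; S(3,3) = 39.2060
Terminal payoffs V(N, i) = max(S_T - K, 0):
  V(3,0) = 18.552088; V(3,1) = 9.544702; V(3,2) = 1.834985; V(3,3) = 0.000000
Backward induction: V(k, i) = exp(-r*dt) * [p * V(k+1, i) + (1-p) * V(k+1, i+1)]; then take max(V_cont, immediate exercise) for American.
  V(2,0) = exp(-r*dt) * [p*18.552088 + (1-p)*9.544702] = 15.194171; exercise = 13.873331; V(2,0) = max -> 15.194171
  V(2,1) = exp(-r*dt) * [p*9.544702 + (1-p)*1.834985] = 6.860840; exercise = 5.540000; V(2,1) = max -> 6.860840
  V(2,2) = exp(-r*dt) * [p*1.834985 + (1-p)*0.000000] = 1.209320; exercise = 0.000000; V(2,2) = max -> 1.209320
  V(1,0) = exp(-r*dt) * [p*15.194171 + (1-p)*6.860840] = 12.146704; exercise = 9.544702; V(1,0) = max -> 12.146704
  V(1,1) = exp(-r*dt) * [p*6.860840 + (1-p)*1.209320] = 4.897545; exercise = 1.834985; V(1,1) = max -> 4.897545
  V(0,0) = exp(-r*dt) * [p*12.146704 + (1-p)*4.897545] = 9.527878; exercise = 5.540000; V(0,0) = max -> 9.527878

Answer: Price = V(0,0) = 9.5279


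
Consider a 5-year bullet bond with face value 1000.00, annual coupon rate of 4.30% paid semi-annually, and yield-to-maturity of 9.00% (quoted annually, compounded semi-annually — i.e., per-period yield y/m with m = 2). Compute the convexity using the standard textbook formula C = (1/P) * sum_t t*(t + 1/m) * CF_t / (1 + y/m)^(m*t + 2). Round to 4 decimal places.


Answer: Convexity = 21.8196

Derivation:
Coupon per period c = face * coupon_rate / m = 21.500000
Periods per year m = 2; per-period yield y/m = 0.045000
Number of cashflows N = 10
Cashflows (t years, CF_t, discount factor 1/(1+y/m)^(m*t), PV):
  t = 0.5000: CF_t = 21.500000, DF = 0.956938, PV = 20.574163
  t = 1.0000: CF_t = 21.500000, DF = 0.915730, PV = 19.688194
  t = 1.5000: CF_t = 21.500000, DF = 0.876297, PV = 18.840377
  t = 2.0000: CF_t = 21.500000, DF = 0.838561, PV = 18.029069
  t = 2.5000: CF_t = 21.500000, DF = 0.802451, PV = 17.252697
  t = 3.0000: CF_t = 21.500000, DF = 0.767896, PV = 16.509758
  t = 3.5000: CF_t = 21.500000, DF = 0.734828, PV = 15.798812
  t = 4.0000: CF_t = 21.500000, DF = 0.703185, PV = 15.118480
  t = 4.5000: CF_t = 21.500000, DF = 0.672904, PV = 14.467445
  t = 5.0000: CF_t = 1021.500000, DF = 0.643928, PV = 657.772127
Price P = sum_t PV_t = 814.051123
Convexity numerator sum_t t*(t + 1/m) * CF_t / (1+y/m)^(m*t + 2):
  t = 0.5000: term = 9.420188
  t = 1.0000: term = 27.043603
  t = 1.5000: term = 51.758092
  t = 2.0000: term = 82.548792
  t = 2.5000: term = 118.491089
  t = 3.0000: term = 158.744042
  t = 3.5000: term = 202.544233
  t = 4.0000: term = 249.200013
  t = 4.5000: term = 298.086140
  t = 5.0000: term = 16564.395044
Convexity = (1/P) * sum = 17762.231237 / 814.051123 = 21.819553


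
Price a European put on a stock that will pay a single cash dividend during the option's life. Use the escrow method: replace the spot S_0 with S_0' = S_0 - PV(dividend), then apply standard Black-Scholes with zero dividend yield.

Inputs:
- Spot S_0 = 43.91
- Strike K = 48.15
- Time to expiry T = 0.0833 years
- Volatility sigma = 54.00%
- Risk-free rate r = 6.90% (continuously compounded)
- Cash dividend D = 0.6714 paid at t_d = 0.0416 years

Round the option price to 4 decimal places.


Answer: Price = 5.7277

Derivation:
PV(D) = D * exp(-r * t_d) = 0.6714 * 0.99713372 = 0.66947558
S_0' = S_0 - PV(D) = 43.9100 - 0.66947558 = 43.24052442
d1 = (ln(S_0'/K) + (r + sigma^2/2)*T) / (sigma*sqrt(T)) = -0.57522121
d2 = d1 - sigma*sqrt(T) = -0.73107460
exp(-rT) = 0.99426879
N(-d1) = 0.71742915; N(-d2) = 0.76763321
P = K * exp(-rT) * N(-d2) - S_0' * N(-d1) = 48.1500 * 0.99426879 * 0.76763321 - 43.24052442 * 0.71742915 = 5.7277


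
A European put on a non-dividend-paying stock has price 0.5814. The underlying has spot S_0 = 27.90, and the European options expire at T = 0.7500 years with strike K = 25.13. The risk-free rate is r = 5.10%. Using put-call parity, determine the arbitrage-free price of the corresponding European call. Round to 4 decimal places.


Answer: Call price = 4.2945

Derivation:
Put-call parity: C - P = S_0 * exp(-qT) - K * exp(-rT).
S_0 * exp(-qT) = 27.9000 * 1.00000000 = 27.90000000
K * exp(-rT) = 25.1300 * 0.96247229 = 24.18692872
C = P + S*exp(-qT) - K*exp(-rT)
C = 0.5814 + 27.90000000 - 24.18692872 = 4.2945


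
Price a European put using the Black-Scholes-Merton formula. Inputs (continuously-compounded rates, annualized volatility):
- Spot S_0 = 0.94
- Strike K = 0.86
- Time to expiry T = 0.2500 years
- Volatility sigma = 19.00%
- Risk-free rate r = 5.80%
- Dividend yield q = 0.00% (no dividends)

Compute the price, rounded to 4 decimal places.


Answer: Price = 0.0059

Derivation:
d1 = (ln(S/K) + (r - q + 0.5*sigma^2) * T) / (sigma * sqrt(T)) = 1.13642091
d2 = d1 - sigma * sqrt(T) = 1.04142091
exp(-rT) = 0.98560462; exp(-qT) = 1.00000000
P = K * exp(-rT) * N(-d2) - S_0 * exp(-qT) * N(-d1)
N(-d1) = 0.12789023; N(-d2) = 0.14884012
P = 0.8600 * 0.98560462 * 0.14884012 - 0.9400 * 1.00000000 * 0.12789023 = 0.0059


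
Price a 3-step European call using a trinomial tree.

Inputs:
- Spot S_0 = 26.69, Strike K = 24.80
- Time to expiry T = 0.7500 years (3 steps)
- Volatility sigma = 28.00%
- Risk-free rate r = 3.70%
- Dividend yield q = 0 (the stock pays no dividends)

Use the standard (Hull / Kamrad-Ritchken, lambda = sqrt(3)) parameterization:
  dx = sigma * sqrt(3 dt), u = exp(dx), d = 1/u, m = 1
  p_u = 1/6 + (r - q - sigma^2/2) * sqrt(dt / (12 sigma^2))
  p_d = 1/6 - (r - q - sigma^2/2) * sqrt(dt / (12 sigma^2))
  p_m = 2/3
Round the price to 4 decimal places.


Answer: Price = V(0,0) = 3.9735

Derivation:
dt = T/N = 0.250000; dx = sigma*sqrt(3*dt) = 0.242487
u = exp(dx) = 1.274415; d = 1/u = 0.784674
p_u = 0.165533, p_m = 0.666667, p_d = 0.167801
Discount per step: exp(-r*dt) = 0.990793
Stock lattice S(k, j) with j the centered position index:
  k=0: S(0,+0) = 26.6900
  k=1: S(1,-1) = 20.9429; S(1,+0) = 26.6900; S(1,+1) = 34.0141
  k=2: S(2,-2) = 16.4334; S(2,-1) = 20.9429; S(2,+0) = 26.6900; S(2,+1) = 34.0141; S(2,+2) = 43.3481
  k=3: S(3,-3) = 12.8948; S(3,-2) = 16.4334; S(3,-1) = 20.9429; S(3,+0) = 26.6900; S(3,+1) = 34.0141; S(3,+2) = 43.3481; S(3,+3) = 55.2435
Terminal payoffs V(N, j) = max(S_T - K, 0):
  V(3,-3) = 0.000000; V(3,-2) = 0.000000; V(3,-1) = 0.000000; V(3,+0) = 1.890000; V(3,+1) = 9.214132; V(3,+2) = 18.548114; V(3,+3) = 30.443479
Backward induction: V(k, j) = exp(-r*dt) * [p_u * V(k+1, j+1) + p_m * V(k+1, j) + p_d * V(k+1, j-1)]
  V(2,-2) = exp(-r*dt) * [p_u*0.000000 + p_m*0.000000 + p_d*0.000000] = 0.000000
  V(2,-1) = exp(-r*dt) * [p_u*1.890000 + p_m*0.000000 + p_d*0.000000] = 0.309976
  V(2,+0) = exp(-r*dt) * [p_u*9.214132 + p_m*1.890000 + p_d*0.000000] = 2.759594
  V(2,+1) = exp(-r*dt) * [p_u*18.548114 + p_m*9.214132 + p_d*1.890000] = 9.442467
  V(2,+2) = exp(-r*dt) * [p_u*30.443479 + p_m*18.548114 + p_d*9.214132] = 18.776447
  V(1,-1) = exp(-r*dt) * [p_u*2.759594 + p_m*0.309976 + p_d*0.000000] = 0.657345
  V(1,+0) = exp(-r*dt) * [p_u*9.442467 + p_m*2.759594 + p_d*0.309976] = 3.422970
  V(1,+1) = exp(-r*dt) * [p_u*18.776447 + p_m*9.442467 + p_d*2.759594] = 9.775313
  V(0,+0) = exp(-r*dt) * [p_u*9.775313 + p_m*3.422970 + p_d*0.657345] = 3.973491


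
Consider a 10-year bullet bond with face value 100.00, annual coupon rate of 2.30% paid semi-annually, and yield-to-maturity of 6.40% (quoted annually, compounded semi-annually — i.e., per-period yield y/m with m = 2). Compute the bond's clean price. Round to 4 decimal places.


Answer: Price = 70.0576

Derivation:
Coupon per period c = face * coupon_rate / m = 1.150000
Periods per year m = 2; per-period yield y/m = 0.032000
Number of cashflows N = 20
Cashflows (t years, CF_t, discount factor 1/(1+y/m)^(m*t), PV):
  t = 0.5000: CF_t = 1.150000, DF = 0.968992, PV = 1.114341
  t = 1.0000: CF_t = 1.150000, DF = 0.938946, PV = 1.079788
  t = 1.5000: CF_t = 1.150000, DF = 0.909831, PV = 1.046306
  t = 2.0000: CF_t = 1.150000, DF = 0.881620, PV = 1.013862
  t = 2.5000: CF_t = 1.150000, DF = 0.854283, PV = 0.982425
  t = 3.0000: CF_t = 1.150000, DF = 0.827793, PV = 0.951962
  t = 3.5000: CF_t = 1.150000, DF = 0.802125, PV = 0.922444
  t = 4.0000: CF_t = 1.150000, DF = 0.777253, PV = 0.893841
  t = 4.5000: CF_t = 1.150000, DF = 0.753152, PV = 0.866125
  t = 5.0000: CF_t = 1.150000, DF = 0.729799, PV = 0.839268
  t = 5.5000: CF_t = 1.150000, DF = 0.707169, PV = 0.813245
  t = 6.0000: CF_t = 1.150000, DF = 0.685241, PV = 0.788028
  t = 6.5000: CF_t = 1.150000, DF = 0.663994, PV = 0.763593
  t = 7.0000: CF_t = 1.150000, DF = 0.643405, PV = 0.739915
  t = 7.5000: CF_t = 1.150000, DF = 0.623454, PV = 0.716972
  t = 8.0000: CF_t = 1.150000, DF = 0.604122, PV = 0.694741
  t = 8.5000: CF_t = 1.150000, DF = 0.585390, PV = 0.673198
  t = 9.0000: CF_t = 1.150000, DF = 0.567238, PV = 0.652324
  t = 9.5000: CF_t = 1.150000, DF = 0.549649, PV = 0.632097
  t = 10.0000: CF_t = 101.150000, DF = 0.532606, PV = 53.873097
Price P = sum_t PV_t = 70.057572


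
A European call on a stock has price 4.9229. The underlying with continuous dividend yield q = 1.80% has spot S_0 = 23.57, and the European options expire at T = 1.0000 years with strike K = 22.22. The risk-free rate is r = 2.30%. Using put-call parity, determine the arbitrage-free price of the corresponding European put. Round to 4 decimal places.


Answer: Put price = 3.4881

Derivation:
Put-call parity: C - P = S_0 * exp(-qT) - K * exp(-rT).
S_0 * exp(-qT) = 23.5700 * 0.98216103 = 23.14953553
K * exp(-rT) = 22.2200 * 0.97726248 = 21.71477239
P = C - S*exp(-qT) + K*exp(-rT)
P = 4.9229 - 23.14953553 + 21.71477239 = 3.4881


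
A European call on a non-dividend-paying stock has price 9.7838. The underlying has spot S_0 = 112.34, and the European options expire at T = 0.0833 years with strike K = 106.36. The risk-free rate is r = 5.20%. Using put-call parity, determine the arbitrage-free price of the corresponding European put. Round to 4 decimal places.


Put-call parity: C - P = S_0 * exp(-qT) - K * exp(-rT).
S_0 * exp(-qT) = 112.3400 * 1.00000000 = 112.34000000
K * exp(-rT) = 106.3600 * 0.99567777 = 105.90028739
P = C - S*exp(-qT) + K*exp(-rT)
P = 9.7838 - 112.34000000 + 105.90028739 = 3.3441

Answer: Put price = 3.3441


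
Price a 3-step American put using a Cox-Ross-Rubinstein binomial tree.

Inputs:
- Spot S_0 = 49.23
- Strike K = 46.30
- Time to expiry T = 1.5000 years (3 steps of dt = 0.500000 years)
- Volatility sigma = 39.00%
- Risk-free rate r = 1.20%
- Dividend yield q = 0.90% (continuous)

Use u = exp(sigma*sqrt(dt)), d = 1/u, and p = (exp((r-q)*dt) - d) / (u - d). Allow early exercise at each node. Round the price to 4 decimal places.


dt = T/N = 0.500000
u = exp(sigma*sqrt(dt)) = 1.317547; d = 1/u = 0.758986
p = (exp((r-q)*dt) - d) / (u - d) = 0.434178
Discount per step: exp(-r*dt) = 0.994018
Stock lattice S(k, i) with i counting down-moves:
  k=0: S(0,0) = 49.2300
  k=1: S(1,0) = 64.8628; S(1,1) = 37.3649
  k=2: S(2,0) = 85.4598; S(2,1) = 49.2300; S(2,2) = 28.3594
  k=3: S(3,0) = 112.5973; S(3,1) = 64.8628; S(3,2) = 37.3649; S(3,3) = 21.5244
Terminal payoffs V(N, i) = max(K - S_T, 0):
  V(3,0) = 0.000000; V(3,1) = 0.000000; V(3,2) = 8.935108; V(3,3) = 24.775577
Backward induction: V(k, i) = exp(-r*dt) * [p * V(k+1, i) + (1-p) * V(k+1, i+1)]; then take max(V_cont, immediate exercise) for American.
  V(2,0) = exp(-r*dt) * [p*0.000000 + (1-p)*0.000000] = 0.000000; exercise = 0.000000; V(2,0) = max -> 0.000000
  V(2,1) = exp(-r*dt) * [p*0.000000 + (1-p)*8.935108] = 5.025436; exercise = 0.000000; V(2,1) = max -> 5.025436
  V(2,2) = exp(-r*dt) * [p*8.935108 + (1-p)*24.775577] = 17.790924; exercise = 17.940561; V(2,2) = max -> 17.940561
  V(1,0) = exp(-r*dt) * [p*0.000000 + (1-p)*5.025436] = 2.826491; exercise = 0.000000; V(1,0) = max -> 2.826491
  V(1,1) = exp(-r*dt) * [p*5.025436 + (1-p)*17.940561] = 12.259318; exercise = 8.935108; V(1,1) = max -> 12.259318
  V(0,0) = exp(-r*dt) * [p*2.826491 + (1-p)*12.259318] = 8.114954; exercise = 0.000000; V(0,0) = max -> 8.114954

Answer: Price = V(0,0) = 8.1150


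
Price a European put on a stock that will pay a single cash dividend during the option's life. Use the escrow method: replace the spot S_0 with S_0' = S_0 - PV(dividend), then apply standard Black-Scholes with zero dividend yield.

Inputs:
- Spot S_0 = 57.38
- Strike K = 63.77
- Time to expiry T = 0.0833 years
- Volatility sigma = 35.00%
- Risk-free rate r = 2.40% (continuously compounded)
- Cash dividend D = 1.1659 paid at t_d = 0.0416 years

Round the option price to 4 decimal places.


Answer: Price = 7.7468

Derivation:
PV(D) = D * exp(-r * t_d) = 1.1659 * 0.99900210 = 1.16473655
S_0' = S_0 - PV(D) = 57.3800 - 1.16473655 = 56.21526345
d1 = (ln(S_0'/K) + (r + sigma^2/2)*T) / (sigma*sqrt(T)) = -1.17796310
d2 = d1 - sigma*sqrt(T) = -1.27897918
exp(-rT) = 0.99800280
N(-d1) = 0.88059434; N(-d2) = 0.89954781
P = K * exp(-rT) * N(-d2) - S_0' * N(-d1) = 63.7700 * 0.99800280 * 0.89954781 - 56.21526345 * 0.88059434 = 7.7468


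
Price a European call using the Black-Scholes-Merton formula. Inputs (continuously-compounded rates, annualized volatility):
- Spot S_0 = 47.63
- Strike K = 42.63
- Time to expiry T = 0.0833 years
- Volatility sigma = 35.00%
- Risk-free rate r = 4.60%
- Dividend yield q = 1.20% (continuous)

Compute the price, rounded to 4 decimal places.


Answer: Price = 5.4112

Derivation:
d1 = (ln(S/K) + (r - q + 0.5*sigma^2) * T) / (sigma * sqrt(T)) = 1.17643547
d2 = d1 - sigma * sqrt(T) = 1.07541938
exp(-rT) = 0.99617553; exp(-qT) = 0.99900090
C = S_0 * exp(-qT) * N(d1) - K * exp(-rT) * N(d2)
N(d1) = 0.88028955; N(d2) = 0.85890650
C = 47.6300 * 0.99900090 * 0.88028955 - 42.6300 * 0.99617553 * 0.85890650 = 5.4112


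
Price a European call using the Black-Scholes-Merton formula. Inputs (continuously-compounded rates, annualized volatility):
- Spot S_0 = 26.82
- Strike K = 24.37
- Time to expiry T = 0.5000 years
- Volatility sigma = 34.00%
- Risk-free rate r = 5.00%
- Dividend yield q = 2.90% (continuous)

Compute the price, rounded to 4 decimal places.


d1 = (ln(S/K) + (r - q + 0.5*sigma^2) * T) / (sigma * sqrt(T)) = 0.56233711
d2 = d1 - sigma * sqrt(T) = 0.32192080
exp(-rT) = 0.97530991; exp(-qT) = 0.98560462
C = S_0 * exp(-qT) * N(d1) - K * exp(-rT) * N(d2)
N(d1) = 0.71305682; N(d2) = 0.62624365
C = 26.8200 * 0.98560462 * 0.71305682 - 24.3700 * 0.97530991 * 0.62624365 = 3.9641

Answer: Price = 3.9641


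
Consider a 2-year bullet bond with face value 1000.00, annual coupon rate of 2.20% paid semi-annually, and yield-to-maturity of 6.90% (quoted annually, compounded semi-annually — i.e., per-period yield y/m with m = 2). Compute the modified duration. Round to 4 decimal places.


Answer: Modified duration = 1.9003

Derivation:
Coupon per period c = face * coupon_rate / m = 11.000000
Periods per year m = 2; per-period yield y/m = 0.034500
Number of cashflows N = 4
Cashflows (t years, CF_t, discount factor 1/(1+y/m)^(m*t), PV):
  t = 0.5000: CF_t = 11.000000, DF = 0.966651, PV = 10.633156
  t = 1.0000: CF_t = 11.000000, DF = 0.934413, PV = 10.278546
  t = 1.5000: CF_t = 11.000000, DF = 0.903251, PV = 9.935762
  t = 2.0000: CF_t = 1011.000000, DF = 0.873128, PV = 882.732620
Price P = sum_t PV_t = 913.580085
First compute Macaulay numerator sum_t t * PV_t:
  t * PV_t at t = 0.5000: 5.316578
  t * PV_t at t = 1.0000: 10.278546
  t * PV_t at t = 1.5000: 14.903644
  t * PV_t at t = 2.0000: 1765.465240
Macaulay duration D = 1795.964008 / 913.580085 = 1.965853
Modified duration = D / (1 + y/m) = 1.965853 / (1 + 0.034500) = 1.900293


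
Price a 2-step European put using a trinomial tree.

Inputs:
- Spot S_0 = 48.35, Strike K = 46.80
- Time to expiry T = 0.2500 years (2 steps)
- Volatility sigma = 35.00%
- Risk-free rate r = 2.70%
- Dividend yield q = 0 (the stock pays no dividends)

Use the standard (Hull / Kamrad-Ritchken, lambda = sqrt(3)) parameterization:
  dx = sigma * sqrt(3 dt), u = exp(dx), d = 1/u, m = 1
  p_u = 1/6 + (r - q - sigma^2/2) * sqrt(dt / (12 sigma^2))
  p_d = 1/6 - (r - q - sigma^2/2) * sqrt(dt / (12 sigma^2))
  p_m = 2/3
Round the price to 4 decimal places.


Answer: Price = V(0,0) = 2.2940

Derivation:
dt = T/N = 0.125000; dx = sigma*sqrt(3*dt) = 0.214330
u = exp(dx) = 1.239032; d = 1/u = 0.807082
p_u = 0.156679, p_m = 0.666667, p_d = 0.176654
Discount per step: exp(-r*dt) = 0.996631
Stock lattice S(k, j) with j the centered position index:
  k=0: S(0,+0) = 48.3500
  k=1: S(1,-1) = 39.0224; S(1,+0) = 48.3500; S(1,+1) = 59.9072
  k=2: S(2,-2) = 31.4943; S(2,-1) = 39.0224; S(2,+0) = 48.3500; S(2,+1) = 59.9072; S(2,+2) = 74.2269
Terminal payoffs V(N, j) = max(K - S_T, 0):
  V(2,-2) = 15.305733; V(2,-1) = 7.777599; V(2,+0) = 0.000000; V(2,+1) = 0.000000; V(2,+2) = 0.000000
Backward induction: V(k, j) = exp(-r*dt) * [p_u * V(k+1, j+1) + p_m * V(k+1, j) + p_d * V(k+1, j-1)]
  V(1,-1) = exp(-r*dt) * [p_u*0.000000 + p_m*7.777599 + p_d*15.305733] = 7.862307
  V(1,+0) = exp(-r*dt) * [p_u*0.000000 + p_m*0.000000 + p_d*7.777599] = 1.369316
  V(1,+1) = exp(-r*dt) * [p_u*0.000000 + p_m*0.000000 + p_d*0.000000] = 0.000000
  V(0,+0) = exp(-r*dt) * [p_u*0.000000 + p_m*1.369316 + p_d*7.862307] = 2.294031


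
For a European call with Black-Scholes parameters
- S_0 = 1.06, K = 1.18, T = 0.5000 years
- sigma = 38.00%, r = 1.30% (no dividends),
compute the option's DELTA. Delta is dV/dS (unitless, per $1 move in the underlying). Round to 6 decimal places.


Answer: Delta = 0.404938

Derivation:
d1 = -0.2405857520; d2 = -0.5092863289
phi(d1) = 0.3875620611; exp(-qT) = 1.0000000000; exp(-rT) = 0.9935210793
N(d1) = 0.4049380971
Delta = exp(-qT) * N(d1) = 1.0000000000 * 0.4049380971 = 0.404938


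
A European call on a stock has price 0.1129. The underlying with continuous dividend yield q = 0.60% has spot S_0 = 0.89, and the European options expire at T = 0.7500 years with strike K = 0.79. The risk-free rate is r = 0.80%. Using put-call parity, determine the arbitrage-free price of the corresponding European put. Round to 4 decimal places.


Put-call parity: C - P = S_0 * exp(-qT) - K * exp(-rT).
S_0 * exp(-qT) = 0.8900 * 0.99551011 = 0.88600400
K * exp(-rT) = 0.7900 * 0.99401796 = 0.78527419
P = C - S*exp(-qT) + K*exp(-rT)
P = 0.1129 - 0.88600400 + 0.78527419 = 0.0122

Answer: Put price = 0.0122


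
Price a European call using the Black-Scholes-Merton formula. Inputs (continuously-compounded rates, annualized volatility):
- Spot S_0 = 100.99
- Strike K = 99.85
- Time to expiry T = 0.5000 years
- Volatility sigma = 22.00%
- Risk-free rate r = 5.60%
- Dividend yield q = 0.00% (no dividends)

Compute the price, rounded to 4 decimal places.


Answer: Price = 8.2839

Derivation:
d1 = (ln(S/K) + (r - q + 0.5*sigma^2) * T) / (sigma * sqrt(T)) = 0.33074883
d2 = d1 - sigma * sqrt(T) = 0.17518533
exp(-rT) = 0.97238837; exp(-qT) = 1.00000000
C = S_0 * exp(-qT) * N(d1) - K * exp(-rT) * N(d2)
N(d1) = 0.62958289; N(d2) = 0.56953300
C = 100.9900 * 1.00000000 * 0.62958289 - 99.8500 * 0.97238837 * 0.56953300 = 8.2839


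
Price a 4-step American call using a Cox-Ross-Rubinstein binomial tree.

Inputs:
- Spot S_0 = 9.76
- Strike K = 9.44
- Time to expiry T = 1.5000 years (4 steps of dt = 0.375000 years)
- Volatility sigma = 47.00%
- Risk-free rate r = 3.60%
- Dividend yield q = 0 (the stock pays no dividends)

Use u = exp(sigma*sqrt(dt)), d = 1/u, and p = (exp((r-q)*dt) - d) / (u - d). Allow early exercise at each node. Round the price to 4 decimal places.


Answer: Price = V(0,0) = 2.4743

Derivation:
dt = T/N = 0.375000
u = exp(sigma*sqrt(dt)) = 1.333511; d = 1/u = 0.749900
p = (exp((r-q)*dt) - d) / (u - d) = 0.451828
Discount per step: exp(-r*dt) = 0.986591
Stock lattice S(k, i) with i counting down-moves:
  k=0: S(0,0) = 9.7600
  k=1: S(1,0) = 13.0151; S(1,1) = 7.3190
  k=2: S(2,0) = 17.3557; S(2,1) = 9.7600; S(2,2) = 5.4885
  k=3: S(3,0) = 23.1440; S(3,1) = 13.0151; S(3,2) = 7.3190; S(3,3) = 4.1159
  k=4: S(4,0) = 30.8628; S(4,1) = 17.3557; S(4,2) = 9.7600; S(4,3) = 5.4885; S(4,4) = 3.0865
Terminal payoffs V(N, i) = max(S_T - K, 0):
  V(4,0) = 21.422831; V(4,1) = 7.915726; V(4,2) = 0.320000; V(4,3) = 0.000000; V(4,4) = 0.000000
Backward induction: V(k, i) = exp(-r*dt) * [p * V(k+1, i) + (1-p) * V(k+1, i+1)]; then take max(V_cont, immediate exercise) for American.
  V(3,0) = exp(-r*dt) * [p*21.422831 + (1-p)*7.915726] = 13.830629; exercise = 13.704046; V(3,0) = max -> 13.830629
  V(3,1) = exp(-r*dt) * [p*7.915726 + (1-p)*0.320000] = 3.701647; exercise = 3.575064; V(3,1) = max -> 3.701647
  V(3,2) = exp(-r*dt) * [p*0.320000 + (1-p)*0.000000] = 0.142646; exercise = 0.000000; V(3,2) = max -> 0.142646
  V(3,3) = exp(-r*dt) * [p*0.000000 + (1-p)*0.000000] = 0.000000; exercise = 0.000000; V(3,3) = max -> 0.000000
  V(2,0) = exp(-r*dt) * [p*13.830629 + (1-p)*3.701647] = 8.167196; exercise = 7.915726; V(2,0) = max -> 8.167196
  V(2,1) = exp(-r*dt) * [p*3.701647 + (1-p)*0.142646] = 1.727225; exercise = 0.320000; V(2,1) = max -> 1.727225
  V(2,2) = exp(-r*dt) * [p*0.142646 + (1-p)*0.000000] = 0.063587; exercise = 0.000000; V(2,2) = max -> 0.063587
  V(1,0) = exp(-r*dt) * [p*8.167196 + (1-p)*1.727225] = 4.574803; exercise = 3.575064; V(1,0) = max -> 4.574803
  V(1,1) = exp(-r*dt) * [p*1.727225 + (1-p)*0.063587] = 0.804333; exercise = 0.000000; V(1,1) = max -> 0.804333
  V(0,0) = exp(-r*dt) * [p*4.574803 + (1-p)*0.804333] = 2.474306; exercise = 0.320000; V(0,0) = max -> 2.474306


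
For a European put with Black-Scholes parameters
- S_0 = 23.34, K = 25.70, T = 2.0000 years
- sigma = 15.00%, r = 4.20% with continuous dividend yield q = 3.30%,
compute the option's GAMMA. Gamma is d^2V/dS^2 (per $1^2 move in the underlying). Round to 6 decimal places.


d1 = -0.2631491524; d2 = -0.4752811868
phi(d1) = 0.3853657979; exp(-qT) = 0.9361308643; exp(-rT) = 0.9194312561
Gamma = exp(-qT) * phi(d1) / (S * sigma * sqrt(T)) = 0.9361308643 * 0.3853657979 / (23.3400 * 0.1500 * 1.4142135624) = 0.072862

Answer: Gamma = 0.072862


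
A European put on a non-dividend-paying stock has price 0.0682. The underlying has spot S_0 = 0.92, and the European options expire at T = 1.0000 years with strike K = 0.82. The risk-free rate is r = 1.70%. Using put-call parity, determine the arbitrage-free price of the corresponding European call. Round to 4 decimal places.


Put-call parity: C - P = S_0 * exp(-qT) - K * exp(-rT).
S_0 * exp(-qT) = 0.9200 * 1.00000000 = 0.92000000
K * exp(-rT) = 0.8200 * 0.98314368 = 0.80617782
C = P + S*exp(-qT) - K*exp(-rT)
C = 0.0682 + 0.92000000 - 0.80617782 = 0.1820

Answer: Call price = 0.1820


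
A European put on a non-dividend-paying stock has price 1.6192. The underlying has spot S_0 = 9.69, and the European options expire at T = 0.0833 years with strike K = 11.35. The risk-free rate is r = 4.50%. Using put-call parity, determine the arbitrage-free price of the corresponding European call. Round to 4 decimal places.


Put-call parity: C - P = S_0 * exp(-qT) - K * exp(-rT).
S_0 * exp(-qT) = 9.6900 * 1.00000000 = 9.69000000
K * exp(-rT) = 11.3500 * 0.99625852 = 11.30753417
C = P + S*exp(-qT) - K*exp(-rT)
C = 1.6192 + 9.69000000 - 11.30753417 = 0.0017

Answer: Call price = 0.0017


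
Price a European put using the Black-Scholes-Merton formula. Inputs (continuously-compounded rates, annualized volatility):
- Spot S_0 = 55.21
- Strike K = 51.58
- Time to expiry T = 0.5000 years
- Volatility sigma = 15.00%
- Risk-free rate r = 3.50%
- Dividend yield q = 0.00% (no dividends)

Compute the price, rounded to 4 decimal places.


Answer: Price = 0.6666

Derivation:
d1 = (ln(S/K) + (r - q + 0.5*sigma^2) * T) / (sigma * sqrt(T)) = 0.85922992
d2 = d1 - sigma * sqrt(T) = 0.75316391
exp(-rT) = 0.98265224; exp(-qT) = 1.00000000
P = K * exp(-rT) * N(-d2) - S_0 * exp(-qT) * N(-d1)
N(-d1) = 0.19510684; N(-d2) = 0.22567571
P = 51.5800 * 0.98265224 * 0.22567571 - 55.2100 * 1.00000000 * 0.19510684 = 0.6666


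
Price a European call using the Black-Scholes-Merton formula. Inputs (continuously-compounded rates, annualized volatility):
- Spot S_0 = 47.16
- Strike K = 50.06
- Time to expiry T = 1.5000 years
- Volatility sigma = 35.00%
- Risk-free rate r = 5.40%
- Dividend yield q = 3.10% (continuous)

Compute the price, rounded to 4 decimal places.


d1 = (ln(S/K) + (r - q + 0.5*sigma^2) * T) / (sigma * sqrt(T)) = 0.15559810
d2 = d1 - sigma * sqrt(T) = -0.27306261
exp(-rT) = 0.92219369; exp(-qT) = 0.95456456
C = S_0 * exp(-qT) * N(d1) - K * exp(-rT) * N(d2)
N(d1) = 0.56182509; N(d2) = 0.39240254
C = 47.1600 * 0.95456456 * 0.56182509 - 50.0600 * 0.92219369 * 0.39240254 = 7.1766

Answer: Price = 7.1766


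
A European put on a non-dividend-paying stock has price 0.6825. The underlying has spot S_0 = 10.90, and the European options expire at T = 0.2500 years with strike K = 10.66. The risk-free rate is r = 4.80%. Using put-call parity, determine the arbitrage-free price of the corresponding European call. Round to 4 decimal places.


Put-call parity: C - P = S_0 * exp(-qT) - K * exp(-rT).
S_0 * exp(-qT) = 10.9000 * 1.00000000 = 10.90000000
K * exp(-rT) = 10.6600 * 0.98807171 = 10.53284446
C = P + S*exp(-qT) - K*exp(-rT)
C = 0.6825 + 10.90000000 - 10.53284446 = 1.0497

Answer: Call price = 1.0497


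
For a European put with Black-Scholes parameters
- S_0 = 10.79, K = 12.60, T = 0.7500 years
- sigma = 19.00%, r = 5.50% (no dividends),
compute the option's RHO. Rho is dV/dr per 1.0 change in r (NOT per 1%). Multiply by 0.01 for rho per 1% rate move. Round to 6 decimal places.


Answer: Rho = -7.078091

Derivation:
d1 = -0.6094967352; d2 = -0.7740415620
phi(d1) = 0.3313163339; exp(-qT) = 1.0000000000; exp(-rT) = 0.9595892027
N(-d2) = 0.7805468932
Rho = -K*T*exp(-rT)*N(-d2) = -12.6000 * 0.7500 * 0.9595892027 * 0.7805468932 = -7.078091


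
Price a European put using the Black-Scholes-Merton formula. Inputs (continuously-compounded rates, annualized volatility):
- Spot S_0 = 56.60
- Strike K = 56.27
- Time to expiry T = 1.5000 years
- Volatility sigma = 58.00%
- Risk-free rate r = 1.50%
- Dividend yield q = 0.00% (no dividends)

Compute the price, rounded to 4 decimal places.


d1 = (ln(S/K) + (r - q + 0.5*sigma^2) * T) / (sigma * sqrt(T)) = 0.39508222
d2 = d1 - sigma * sqrt(T) = -0.31526981
exp(-rT) = 0.97775124; exp(-qT) = 1.00000000
P = K * exp(-rT) * N(-d2) - S_0 * exp(-qT) * N(-d1)
N(-d1) = 0.34639111; N(-d2) = 0.62372160
P = 56.2700 * 0.97775124 * 0.62372160 - 56.6000 * 1.00000000 * 0.34639111 = 14.7102

Answer: Price = 14.7102


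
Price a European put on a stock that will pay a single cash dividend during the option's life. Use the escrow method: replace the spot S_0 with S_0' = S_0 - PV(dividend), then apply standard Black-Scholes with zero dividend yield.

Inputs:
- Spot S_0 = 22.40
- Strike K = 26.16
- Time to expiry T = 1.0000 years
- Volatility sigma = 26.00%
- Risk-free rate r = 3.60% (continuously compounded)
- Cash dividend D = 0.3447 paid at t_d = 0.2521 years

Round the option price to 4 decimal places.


Answer: Price = 4.3521

Derivation:
PV(D) = D * exp(-r * t_d) = 0.3447 * 0.99096546 = 0.34158579
S_0' = S_0 - PV(D) = 22.4000 - 0.34158579 = 22.05841421
d1 = (ln(S_0'/K) + (r + sigma^2/2)*T) / (sigma*sqrt(T)) = -0.38745154
d2 = d1 - sigma*sqrt(T) = -0.64745154
exp(-rT) = 0.96464029
N(-d1) = 0.65078902; N(-d2) = 0.74133013
P = K * exp(-rT) * N(-d2) - S_0' * N(-d1) = 26.1600 * 0.96464029 * 0.74133013 - 22.05841421 * 0.65078902 = 4.3521


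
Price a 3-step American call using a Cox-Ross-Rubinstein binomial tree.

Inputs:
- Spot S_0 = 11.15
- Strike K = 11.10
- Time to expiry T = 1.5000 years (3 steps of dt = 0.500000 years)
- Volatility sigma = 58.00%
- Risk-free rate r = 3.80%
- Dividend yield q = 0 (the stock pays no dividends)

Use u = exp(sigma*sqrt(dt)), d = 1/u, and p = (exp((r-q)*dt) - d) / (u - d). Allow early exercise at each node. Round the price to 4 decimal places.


Answer: Price = V(0,0) = 3.5775

Derivation:
dt = T/N = 0.500000
u = exp(sigma*sqrt(dt)) = 1.507002; d = 1/u = 0.663569
p = (exp((r-q)*dt) - d) / (u - d) = 0.421625
Discount per step: exp(-r*dt) = 0.981179
Stock lattice S(k, i) with i counting down-moves:
  k=0: S(0,0) = 11.1500
  k=1: S(1,0) = 16.8031; S(1,1) = 7.3988
  k=2: S(2,0) = 25.3222; S(2,1) = 11.1500; S(2,2) = 4.9096
  k=3: S(3,0) = 38.1607; S(3,1) = 16.8031; S(3,2) = 7.3988; S(3,3) = 3.2579
Terminal payoffs V(N, i) = max(S_T - K, 0):
  V(3,0) = 27.060666; V(3,1) = 5.703067; V(3,2) = 0.000000; V(3,3) = 0.000000
Backward induction: V(k, i) = exp(-r*dt) * [p * V(k+1, i) + (1-p) * V(k+1, i+1)]; then take max(V_cont, immediate exercise) for American.
  V(2,0) = exp(-r*dt) * [p*27.060666 + (1-p)*5.703067] = 14.431157; exercise = 14.222248; V(2,0) = max -> 14.431157
  V(2,1) = exp(-r*dt) * [p*5.703067 + (1-p)*0.000000] = 2.359302; exercise = 0.050000; V(2,1) = max -> 2.359302
  V(2,2) = exp(-r*dt) * [p*0.000000 + (1-p)*0.000000] = 0.000000; exercise = 0.000000; V(2,2) = max -> 0.000000
  V(1,0) = exp(-r*dt) * [p*14.431157 + (1-p)*2.359302] = 7.308904; exercise = 5.703067; V(1,0) = max -> 7.308904
  V(1,1) = exp(-r*dt) * [p*2.359302 + (1-p)*0.000000] = 0.976020; exercise = 0.000000; V(1,1) = max -> 0.976020
  V(0,0) = exp(-r*dt) * [p*7.308904 + (1-p)*0.976020] = 3.577501; exercise = 0.050000; V(0,0) = max -> 3.577501


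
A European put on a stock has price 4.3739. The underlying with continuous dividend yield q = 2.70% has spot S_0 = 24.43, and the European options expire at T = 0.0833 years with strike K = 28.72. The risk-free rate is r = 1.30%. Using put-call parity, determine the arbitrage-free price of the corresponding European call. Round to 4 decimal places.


Put-call parity: C - P = S_0 * exp(-qT) - K * exp(-rT).
S_0 * exp(-qT) = 24.4300 * 0.99775343 = 24.37511623
K * exp(-rT) = 28.7200 * 0.99891769 = 28.68891595
C = P + S*exp(-qT) - K*exp(-rT)
C = 4.3739 + 24.37511623 - 28.68891595 = 0.0601

Answer: Call price = 0.0601


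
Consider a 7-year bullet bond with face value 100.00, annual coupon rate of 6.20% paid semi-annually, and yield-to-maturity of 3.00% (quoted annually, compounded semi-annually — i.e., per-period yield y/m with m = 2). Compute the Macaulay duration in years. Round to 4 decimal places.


Coupon per period c = face * coupon_rate / m = 3.100000
Periods per year m = 2; per-period yield y/m = 0.015000
Number of cashflows N = 14
Cashflows (t years, CF_t, discount factor 1/(1+y/m)^(m*t), PV):
  t = 0.5000: CF_t = 3.100000, DF = 0.985222, PV = 3.054187
  t = 1.0000: CF_t = 3.100000, DF = 0.970662, PV = 3.009051
  t = 1.5000: CF_t = 3.100000, DF = 0.956317, PV = 2.964583
  t = 2.0000: CF_t = 3.100000, DF = 0.942184, PV = 2.920771
  t = 2.5000: CF_t = 3.100000, DF = 0.928260, PV = 2.877607
  t = 3.0000: CF_t = 3.100000, DF = 0.914542, PV = 2.835081
  t = 3.5000: CF_t = 3.100000, DF = 0.901027, PV = 2.793183
  t = 4.0000: CF_t = 3.100000, DF = 0.887711, PV = 2.751904
  t = 4.5000: CF_t = 3.100000, DF = 0.874592, PV = 2.711236
  t = 5.0000: CF_t = 3.100000, DF = 0.861667, PV = 2.671168
  t = 5.5000: CF_t = 3.100000, DF = 0.848933, PV = 2.631693
  t = 6.0000: CF_t = 3.100000, DF = 0.836387, PV = 2.592801
  t = 6.5000: CF_t = 3.100000, DF = 0.824027, PV = 2.554484
  t = 7.0000: CF_t = 103.100000, DF = 0.811849, PV = 83.701661
Price P = sum_t PV_t = 120.069410
Macaulay numerator sum_t t * PV_t:
  t * PV_t at t = 0.5000: 1.527094
  t * PV_t at t = 1.0000: 3.009051
  t * PV_t at t = 1.5000: 4.446874
  t * PV_t at t = 2.0000: 5.841542
  t * PV_t at t = 2.5000: 7.194018
  t * PV_t at t = 3.0000: 8.505242
  t * PV_t at t = 3.5000: 9.776141
  t * PV_t at t = 4.0000: 11.007618
  t * PV_t at t = 4.5000: 12.200562
  t * PV_t at t = 5.0000: 13.355842
  t * PV_t at t = 5.5000: 14.474312
  t * PV_t at t = 6.0000: 15.556806
  t * PV_t at t = 6.5000: 16.604144
  t * PV_t at t = 7.0000: 585.911624
Macaulay duration D = (sum_t t * PV_t) / P = 709.410869 / 120.069410 = 5.908340

Answer: Macaulay duration = 5.9083 years


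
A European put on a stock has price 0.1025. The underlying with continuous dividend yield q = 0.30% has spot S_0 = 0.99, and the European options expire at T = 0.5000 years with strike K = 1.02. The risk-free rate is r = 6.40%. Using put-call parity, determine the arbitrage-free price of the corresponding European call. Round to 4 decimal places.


Put-call parity: C - P = S_0 * exp(-qT) - K * exp(-rT).
S_0 * exp(-qT) = 0.9900 * 0.99850112 = 0.98851611
K * exp(-rT) = 1.0200 * 0.96850658 = 0.98787671
C = P + S*exp(-qT) - K*exp(-rT)
C = 0.1025 + 0.98851611 - 0.98787671 = 0.1031

Answer: Call price = 0.1031


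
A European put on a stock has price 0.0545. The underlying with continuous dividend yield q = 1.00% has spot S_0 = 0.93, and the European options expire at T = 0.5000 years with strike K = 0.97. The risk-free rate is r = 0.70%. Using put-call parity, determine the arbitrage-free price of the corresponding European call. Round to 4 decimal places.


Answer: Call price = 0.0133

Derivation:
Put-call parity: C - P = S_0 * exp(-qT) - K * exp(-rT).
S_0 * exp(-qT) = 0.9300 * 0.99501248 = 0.92536161
K * exp(-rT) = 0.9700 * 0.99650612 = 0.96661093
C = P + S*exp(-qT) - K*exp(-rT)
C = 0.0545 + 0.92536161 - 0.96661093 = 0.0133


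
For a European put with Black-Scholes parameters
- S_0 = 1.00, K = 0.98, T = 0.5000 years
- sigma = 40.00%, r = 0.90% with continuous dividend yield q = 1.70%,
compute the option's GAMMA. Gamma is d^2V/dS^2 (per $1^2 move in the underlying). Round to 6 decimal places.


d1 = 0.1987065773; d2 = -0.0841361351
phi(d1) = 0.3911435366; exp(-qT) = 0.9915360229; exp(-rT) = 0.9955101098
Gamma = exp(-qT) * phi(d1) / (S * sigma * sqrt(T)) = 0.9915360229 * 0.3911435366 / (1.0000 * 0.4000 * 0.7071067812) = 1.371196

Answer: Gamma = 1.371196


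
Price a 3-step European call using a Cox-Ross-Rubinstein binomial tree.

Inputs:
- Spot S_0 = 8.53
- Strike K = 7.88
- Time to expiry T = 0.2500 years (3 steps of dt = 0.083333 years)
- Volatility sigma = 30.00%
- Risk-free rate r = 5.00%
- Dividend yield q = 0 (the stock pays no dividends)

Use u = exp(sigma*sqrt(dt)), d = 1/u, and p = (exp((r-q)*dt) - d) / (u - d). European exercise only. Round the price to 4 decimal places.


Answer: Price = V(0,0) = 0.9275

Derivation:
dt = T/N = 0.083333
u = exp(sigma*sqrt(dt)) = 1.090463; d = 1/u = 0.917042
p = (exp((r-q)*dt) - d) / (u - d) = 0.502439
Discount per step: exp(-r*dt) = 0.995842
Stock lattice S(k, i) with i counting down-moves:
  k=0: S(0,0) = 8.5300
  k=1: S(1,0) = 9.3017; S(1,1) = 7.8224
  k=2: S(2,0) = 10.1431; S(2,1) = 8.5300; S(2,2) = 7.1734
  k=3: S(3,0) = 11.0607; S(3,1) = 9.3017; S(3,2) = 7.8224; S(3,3) = 6.5783
Terminal payoffs V(N, i) = max(S_T - K, 0):
  V(3,0) = 3.180686; V(3,1) = 1.421651; V(3,2) = 0.000000; V(3,3) = 0.000000
Backward induction: V(k, i) = exp(-r*dt) * [p * V(k+1, i) + (1-p) * V(k+1, i+1)].
  V(2,0) = exp(-r*dt) * [p*3.180686 + (1-p)*1.421651] = 2.295873
  V(2,1) = exp(-r*dt) * [p*1.421651 + (1-p)*0.000000] = 0.711323
  V(2,2) = exp(-r*dt) * [p*0.000000 + (1-p)*0.000000] = 0.000000
  V(1,0) = exp(-r*dt) * [p*2.295873 + (1-p)*0.711323] = 1.501195
  V(1,1) = exp(-r*dt) * [p*0.711323 + (1-p)*0.000000] = 0.355911
  V(0,0) = exp(-r*dt) * [p*1.501195 + (1-p)*0.355911] = 0.927474


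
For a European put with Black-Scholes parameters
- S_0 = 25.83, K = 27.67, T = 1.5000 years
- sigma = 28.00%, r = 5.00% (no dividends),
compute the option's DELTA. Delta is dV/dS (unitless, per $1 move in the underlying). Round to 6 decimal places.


Answer: Delta = -0.424847

Derivation:
d1 = 0.1895083120; d2 = -0.1534202520
phi(d1) = 0.3918425283; exp(-qT) = 1.0000000000; exp(-rT) = 0.9277434863
N(-d1) = 0.4248472205
Delta = -exp(-qT) * N(-d1) = -1.0000000000 * 0.4248472205 = -0.424847


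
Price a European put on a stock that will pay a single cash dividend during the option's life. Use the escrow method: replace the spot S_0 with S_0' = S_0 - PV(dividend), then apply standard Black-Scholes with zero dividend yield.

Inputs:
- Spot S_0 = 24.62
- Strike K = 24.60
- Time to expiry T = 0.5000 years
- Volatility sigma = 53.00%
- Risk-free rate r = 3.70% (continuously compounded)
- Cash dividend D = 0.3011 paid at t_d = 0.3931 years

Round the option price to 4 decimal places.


PV(D) = D * exp(-r * t_d) = 0.3011 * 0.98556056 = 0.29675229
S_0' = S_0 - PV(D) = 24.6200 - 0.29675229 = 24.32324771
d1 = (ln(S_0'/K) + (r + sigma^2/2)*T) / (sigma*sqrt(T)) = 0.20655829
d2 = d1 - sigma*sqrt(T) = -0.16820831
exp(-rT) = 0.98167007
N(-d1) = 0.41817742; N(-d2) = 0.56679030
P = K * exp(-rT) * N(-d2) - S_0' * N(-d1) = 24.6000 * 0.98167007 * 0.56679030 - 24.32324771 * 0.41817742 = 3.5160

Answer: Price = 3.5160


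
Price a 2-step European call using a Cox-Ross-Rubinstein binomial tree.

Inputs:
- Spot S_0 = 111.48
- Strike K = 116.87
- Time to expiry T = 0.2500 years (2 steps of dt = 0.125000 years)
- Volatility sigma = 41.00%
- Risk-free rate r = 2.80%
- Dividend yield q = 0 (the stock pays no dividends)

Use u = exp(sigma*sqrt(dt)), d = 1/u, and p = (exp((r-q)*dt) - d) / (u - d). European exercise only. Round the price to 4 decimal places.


dt = T/N = 0.125000
u = exp(sigma*sqrt(dt)) = 1.155990; d = 1/u = 0.865060
p = (exp((r-q)*dt) - d) / (u - d) = 0.475876
Discount per step: exp(-r*dt) = 0.996506
Stock lattice S(k, i) with i counting down-moves:
  k=0: S(0,0) = 111.4800
  k=1: S(1,0) = 128.8697; S(1,1) = 96.4368
  k=2: S(2,0) = 148.9721; S(2,1) = 111.4800; S(2,2) = 83.4236
Terminal payoffs V(N, i) = max(S_T - K, 0):
  V(2,0) = 32.102091; V(2,1) = 0.000000; V(2,2) = 0.000000
Backward induction: V(k, i) = exp(-r*dt) * [p * V(k+1, i) + (1-p) * V(k+1, i+1)].
  V(1,0) = exp(-r*dt) * [p*32.102091 + (1-p)*0.000000] = 15.223226
  V(1,1) = exp(-r*dt) * [p*0.000000 + (1-p)*0.000000] = 0.000000
  V(0,0) = exp(-r*dt) * [p*15.223226 + (1-p)*0.000000] = 7.219050

Answer: Price = V(0,0) = 7.2191


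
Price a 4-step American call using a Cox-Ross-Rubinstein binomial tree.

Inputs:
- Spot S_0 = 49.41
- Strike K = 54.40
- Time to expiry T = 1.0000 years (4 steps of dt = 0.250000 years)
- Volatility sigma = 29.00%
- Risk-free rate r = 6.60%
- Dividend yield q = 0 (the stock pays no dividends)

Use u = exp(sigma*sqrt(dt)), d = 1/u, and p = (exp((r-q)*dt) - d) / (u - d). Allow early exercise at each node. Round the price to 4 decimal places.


dt = T/N = 0.250000
u = exp(sigma*sqrt(dt)) = 1.156040; d = 1/u = 0.865022
p = (exp((r-q)*dt) - d) / (u - d) = 0.520981
Discount per step: exp(-r*dt) = 0.983635
Stock lattice S(k, i) with i counting down-moves:
  k=0: S(0,0) = 49.4100
  k=1: S(1,0) = 57.1199; S(1,1) = 42.7408
  k=2: S(2,0) = 66.0329; S(2,1) = 49.4100; S(2,2) = 36.9717
  k=3: S(3,0) = 76.3366; S(3,1) = 57.1199; S(3,2) = 42.7408; S(3,3) = 31.9813
  k=4: S(4,0) = 88.2482; S(4,1) = 66.0329; S(4,2) = 49.4100; S(4,3) = 36.9717; S(4,4) = 27.6646
Terminal payoffs V(N, i) = max(S_T - K, 0):
  V(4,0) = 33.848159; V(4,1) = 11.632882; V(4,2) = 0.000000; V(4,3) = 0.000000; V(4,4) = 0.000000
Backward induction: V(k, i) = exp(-r*dt) * [p * V(k+1, i) + (1-p) * V(k+1, i+1)]; then take max(V_cont, immediate exercise) for American.
  V(3,0) = exp(-r*dt) * [p*33.848159 + (1-p)*11.632882] = 22.826860; exercise = 21.936625; V(3,0) = max -> 22.826860
  V(3,1) = exp(-r*dt) * [p*11.632882 + (1-p)*0.000000] = 5.961337; exercise = 2.719915; V(3,1) = max -> 5.961337
  V(3,2) = exp(-r*dt) * [p*0.000000 + (1-p)*0.000000] = 0.000000; exercise = 0.000000; V(3,2) = max -> 0.000000
  V(3,3) = exp(-r*dt) * [p*0.000000 + (1-p)*0.000000] = 0.000000; exercise = 0.000000; V(3,3) = max -> 0.000000
  V(2,0) = exp(-r*dt) * [p*22.826860 + (1-p)*5.961337] = 14.506616; exercise = 11.632882; V(2,0) = max -> 14.506616
  V(2,1) = exp(-r*dt) * [p*5.961337 + (1-p)*0.000000] = 3.054921; exercise = 0.000000; V(2,1) = max -> 3.054921
  V(2,2) = exp(-r*dt) * [p*0.000000 + (1-p)*0.000000] = 0.000000; exercise = 0.000000; V(2,2) = max -> 0.000000
  V(1,0) = exp(-r*dt) * [p*14.506616 + (1-p)*3.054921] = 8.873415; exercise = 2.719915; V(1,0) = max -> 8.873415
  V(1,1) = exp(-r*dt) * [p*3.054921 + (1-p)*0.000000] = 1.565512; exercise = 0.000000; V(1,1) = max -> 1.565512
  V(0,0) = exp(-r*dt) * [p*8.873415 + (1-p)*1.565512] = 5.284870; exercise = 0.000000; V(0,0) = max -> 5.284870

Answer: Price = V(0,0) = 5.2849
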